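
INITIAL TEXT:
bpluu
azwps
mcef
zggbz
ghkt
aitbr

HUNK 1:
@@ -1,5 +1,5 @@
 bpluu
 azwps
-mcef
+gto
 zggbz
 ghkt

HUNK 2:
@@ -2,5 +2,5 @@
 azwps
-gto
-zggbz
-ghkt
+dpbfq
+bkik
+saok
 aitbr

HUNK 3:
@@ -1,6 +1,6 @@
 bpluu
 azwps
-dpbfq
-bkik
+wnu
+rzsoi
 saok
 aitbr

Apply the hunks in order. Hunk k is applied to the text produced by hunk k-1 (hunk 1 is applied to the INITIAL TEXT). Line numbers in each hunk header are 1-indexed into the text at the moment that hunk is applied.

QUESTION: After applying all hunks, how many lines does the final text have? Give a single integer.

Hunk 1: at line 1 remove [mcef] add [gto] -> 6 lines: bpluu azwps gto zggbz ghkt aitbr
Hunk 2: at line 2 remove [gto,zggbz,ghkt] add [dpbfq,bkik,saok] -> 6 lines: bpluu azwps dpbfq bkik saok aitbr
Hunk 3: at line 1 remove [dpbfq,bkik] add [wnu,rzsoi] -> 6 lines: bpluu azwps wnu rzsoi saok aitbr
Final line count: 6

Answer: 6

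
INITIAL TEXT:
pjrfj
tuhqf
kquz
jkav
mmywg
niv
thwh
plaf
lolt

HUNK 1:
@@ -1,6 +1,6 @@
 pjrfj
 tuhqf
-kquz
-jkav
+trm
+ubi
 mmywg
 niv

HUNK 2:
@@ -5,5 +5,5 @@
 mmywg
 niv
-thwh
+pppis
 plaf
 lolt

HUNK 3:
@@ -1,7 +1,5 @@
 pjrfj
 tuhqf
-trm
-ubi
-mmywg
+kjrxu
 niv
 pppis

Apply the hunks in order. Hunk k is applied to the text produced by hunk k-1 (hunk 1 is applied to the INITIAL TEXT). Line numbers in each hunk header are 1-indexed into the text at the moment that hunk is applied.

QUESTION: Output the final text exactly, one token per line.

Answer: pjrfj
tuhqf
kjrxu
niv
pppis
plaf
lolt

Derivation:
Hunk 1: at line 1 remove [kquz,jkav] add [trm,ubi] -> 9 lines: pjrfj tuhqf trm ubi mmywg niv thwh plaf lolt
Hunk 2: at line 5 remove [thwh] add [pppis] -> 9 lines: pjrfj tuhqf trm ubi mmywg niv pppis plaf lolt
Hunk 3: at line 1 remove [trm,ubi,mmywg] add [kjrxu] -> 7 lines: pjrfj tuhqf kjrxu niv pppis plaf lolt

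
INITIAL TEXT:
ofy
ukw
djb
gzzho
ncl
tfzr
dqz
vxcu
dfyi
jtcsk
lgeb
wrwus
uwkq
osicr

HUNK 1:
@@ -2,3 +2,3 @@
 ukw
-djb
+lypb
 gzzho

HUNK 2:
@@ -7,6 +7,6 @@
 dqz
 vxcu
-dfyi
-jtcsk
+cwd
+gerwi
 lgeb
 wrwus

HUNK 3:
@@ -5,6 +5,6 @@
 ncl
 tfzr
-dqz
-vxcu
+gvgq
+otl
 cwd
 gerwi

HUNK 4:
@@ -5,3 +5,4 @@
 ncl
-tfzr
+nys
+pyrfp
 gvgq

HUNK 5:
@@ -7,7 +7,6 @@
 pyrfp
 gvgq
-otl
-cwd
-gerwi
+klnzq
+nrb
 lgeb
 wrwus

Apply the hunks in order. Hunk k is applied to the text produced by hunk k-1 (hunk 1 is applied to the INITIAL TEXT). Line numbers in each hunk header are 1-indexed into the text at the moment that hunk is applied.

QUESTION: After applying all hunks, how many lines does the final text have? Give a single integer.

Answer: 14

Derivation:
Hunk 1: at line 2 remove [djb] add [lypb] -> 14 lines: ofy ukw lypb gzzho ncl tfzr dqz vxcu dfyi jtcsk lgeb wrwus uwkq osicr
Hunk 2: at line 7 remove [dfyi,jtcsk] add [cwd,gerwi] -> 14 lines: ofy ukw lypb gzzho ncl tfzr dqz vxcu cwd gerwi lgeb wrwus uwkq osicr
Hunk 3: at line 5 remove [dqz,vxcu] add [gvgq,otl] -> 14 lines: ofy ukw lypb gzzho ncl tfzr gvgq otl cwd gerwi lgeb wrwus uwkq osicr
Hunk 4: at line 5 remove [tfzr] add [nys,pyrfp] -> 15 lines: ofy ukw lypb gzzho ncl nys pyrfp gvgq otl cwd gerwi lgeb wrwus uwkq osicr
Hunk 5: at line 7 remove [otl,cwd,gerwi] add [klnzq,nrb] -> 14 lines: ofy ukw lypb gzzho ncl nys pyrfp gvgq klnzq nrb lgeb wrwus uwkq osicr
Final line count: 14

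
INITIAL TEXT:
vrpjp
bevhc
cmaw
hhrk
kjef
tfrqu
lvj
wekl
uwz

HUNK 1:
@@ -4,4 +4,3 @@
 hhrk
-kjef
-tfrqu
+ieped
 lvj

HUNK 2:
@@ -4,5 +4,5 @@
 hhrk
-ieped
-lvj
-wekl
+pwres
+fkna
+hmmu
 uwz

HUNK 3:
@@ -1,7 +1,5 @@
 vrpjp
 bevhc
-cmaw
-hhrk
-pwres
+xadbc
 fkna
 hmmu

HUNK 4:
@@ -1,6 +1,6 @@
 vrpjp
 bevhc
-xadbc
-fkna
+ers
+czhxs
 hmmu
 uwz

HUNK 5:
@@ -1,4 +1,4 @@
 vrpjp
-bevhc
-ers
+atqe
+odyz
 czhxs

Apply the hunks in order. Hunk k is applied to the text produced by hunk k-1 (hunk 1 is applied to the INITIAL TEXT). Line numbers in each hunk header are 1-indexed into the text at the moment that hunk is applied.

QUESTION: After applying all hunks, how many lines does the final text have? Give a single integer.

Answer: 6

Derivation:
Hunk 1: at line 4 remove [kjef,tfrqu] add [ieped] -> 8 lines: vrpjp bevhc cmaw hhrk ieped lvj wekl uwz
Hunk 2: at line 4 remove [ieped,lvj,wekl] add [pwres,fkna,hmmu] -> 8 lines: vrpjp bevhc cmaw hhrk pwres fkna hmmu uwz
Hunk 3: at line 1 remove [cmaw,hhrk,pwres] add [xadbc] -> 6 lines: vrpjp bevhc xadbc fkna hmmu uwz
Hunk 4: at line 1 remove [xadbc,fkna] add [ers,czhxs] -> 6 lines: vrpjp bevhc ers czhxs hmmu uwz
Hunk 5: at line 1 remove [bevhc,ers] add [atqe,odyz] -> 6 lines: vrpjp atqe odyz czhxs hmmu uwz
Final line count: 6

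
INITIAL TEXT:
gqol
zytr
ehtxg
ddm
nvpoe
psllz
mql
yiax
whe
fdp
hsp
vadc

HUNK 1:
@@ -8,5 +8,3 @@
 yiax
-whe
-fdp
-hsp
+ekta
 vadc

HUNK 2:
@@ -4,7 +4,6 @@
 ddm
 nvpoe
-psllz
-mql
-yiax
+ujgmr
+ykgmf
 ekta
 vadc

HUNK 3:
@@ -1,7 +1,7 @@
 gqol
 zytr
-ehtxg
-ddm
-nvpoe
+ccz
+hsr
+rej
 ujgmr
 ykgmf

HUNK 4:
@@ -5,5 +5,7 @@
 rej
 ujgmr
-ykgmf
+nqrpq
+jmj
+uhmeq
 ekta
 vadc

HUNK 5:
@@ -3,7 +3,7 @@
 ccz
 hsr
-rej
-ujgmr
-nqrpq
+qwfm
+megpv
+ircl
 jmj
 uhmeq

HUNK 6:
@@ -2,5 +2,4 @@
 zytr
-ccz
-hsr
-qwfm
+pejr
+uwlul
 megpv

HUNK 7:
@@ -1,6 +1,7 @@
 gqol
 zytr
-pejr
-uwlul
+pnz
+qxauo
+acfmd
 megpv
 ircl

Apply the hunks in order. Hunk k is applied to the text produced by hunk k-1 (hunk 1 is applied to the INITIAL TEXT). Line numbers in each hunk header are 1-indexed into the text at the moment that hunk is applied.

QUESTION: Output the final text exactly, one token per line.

Answer: gqol
zytr
pnz
qxauo
acfmd
megpv
ircl
jmj
uhmeq
ekta
vadc

Derivation:
Hunk 1: at line 8 remove [whe,fdp,hsp] add [ekta] -> 10 lines: gqol zytr ehtxg ddm nvpoe psllz mql yiax ekta vadc
Hunk 2: at line 4 remove [psllz,mql,yiax] add [ujgmr,ykgmf] -> 9 lines: gqol zytr ehtxg ddm nvpoe ujgmr ykgmf ekta vadc
Hunk 3: at line 1 remove [ehtxg,ddm,nvpoe] add [ccz,hsr,rej] -> 9 lines: gqol zytr ccz hsr rej ujgmr ykgmf ekta vadc
Hunk 4: at line 5 remove [ykgmf] add [nqrpq,jmj,uhmeq] -> 11 lines: gqol zytr ccz hsr rej ujgmr nqrpq jmj uhmeq ekta vadc
Hunk 5: at line 3 remove [rej,ujgmr,nqrpq] add [qwfm,megpv,ircl] -> 11 lines: gqol zytr ccz hsr qwfm megpv ircl jmj uhmeq ekta vadc
Hunk 6: at line 2 remove [ccz,hsr,qwfm] add [pejr,uwlul] -> 10 lines: gqol zytr pejr uwlul megpv ircl jmj uhmeq ekta vadc
Hunk 7: at line 1 remove [pejr,uwlul] add [pnz,qxauo,acfmd] -> 11 lines: gqol zytr pnz qxauo acfmd megpv ircl jmj uhmeq ekta vadc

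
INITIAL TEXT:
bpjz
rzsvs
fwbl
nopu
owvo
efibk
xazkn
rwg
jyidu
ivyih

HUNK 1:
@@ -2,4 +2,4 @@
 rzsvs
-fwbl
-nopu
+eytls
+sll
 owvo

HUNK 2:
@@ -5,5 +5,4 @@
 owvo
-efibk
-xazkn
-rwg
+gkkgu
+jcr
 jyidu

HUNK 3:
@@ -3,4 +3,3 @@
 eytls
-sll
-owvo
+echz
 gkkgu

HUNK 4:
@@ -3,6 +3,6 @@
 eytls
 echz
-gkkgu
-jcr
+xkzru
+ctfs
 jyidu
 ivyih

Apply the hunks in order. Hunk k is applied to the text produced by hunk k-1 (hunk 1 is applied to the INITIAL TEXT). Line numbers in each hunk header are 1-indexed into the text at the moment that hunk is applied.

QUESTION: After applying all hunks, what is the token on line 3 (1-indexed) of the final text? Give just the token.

Hunk 1: at line 2 remove [fwbl,nopu] add [eytls,sll] -> 10 lines: bpjz rzsvs eytls sll owvo efibk xazkn rwg jyidu ivyih
Hunk 2: at line 5 remove [efibk,xazkn,rwg] add [gkkgu,jcr] -> 9 lines: bpjz rzsvs eytls sll owvo gkkgu jcr jyidu ivyih
Hunk 3: at line 3 remove [sll,owvo] add [echz] -> 8 lines: bpjz rzsvs eytls echz gkkgu jcr jyidu ivyih
Hunk 4: at line 3 remove [gkkgu,jcr] add [xkzru,ctfs] -> 8 lines: bpjz rzsvs eytls echz xkzru ctfs jyidu ivyih
Final line 3: eytls

Answer: eytls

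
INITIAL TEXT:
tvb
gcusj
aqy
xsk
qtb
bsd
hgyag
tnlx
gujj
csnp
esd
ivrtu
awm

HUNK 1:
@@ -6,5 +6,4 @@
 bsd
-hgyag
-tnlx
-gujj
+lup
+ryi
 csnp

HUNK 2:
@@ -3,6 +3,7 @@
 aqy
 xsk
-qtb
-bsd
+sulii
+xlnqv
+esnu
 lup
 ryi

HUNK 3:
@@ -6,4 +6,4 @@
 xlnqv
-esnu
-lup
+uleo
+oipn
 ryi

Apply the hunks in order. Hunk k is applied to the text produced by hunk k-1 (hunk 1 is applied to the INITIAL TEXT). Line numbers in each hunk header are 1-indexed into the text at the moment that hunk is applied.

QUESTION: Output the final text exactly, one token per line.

Answer: tvb
gcusj
aqy
xsk
sulii
xlnqv
uleo
oipn
ryi
csnp
esd
ivrtu
awm

Derivation:
Hunk 1: at line 6 remove [hgyag,tnlx,gujj] add [lup,ryi] -> 12 lines: tvb gcusj aqy xsk qtb bsd lup ryi csnp esd ivrtu awm
Hunk 2: at line 3 remove [qtb,bsd] add [sulii,xlnqv,esnu] -> 13 lines: tvb gcusj aqy xsk sulii xlnqv esnu lup ryi csnp esd ivrtu awm
Hunk 3: at line 6 remove [esnu,lup] add [uleo,oipn] -> 13 lines: tvb gcusj aqy xsk sulii xlnqv uleo oipn ryi csnp esd ivrtu awm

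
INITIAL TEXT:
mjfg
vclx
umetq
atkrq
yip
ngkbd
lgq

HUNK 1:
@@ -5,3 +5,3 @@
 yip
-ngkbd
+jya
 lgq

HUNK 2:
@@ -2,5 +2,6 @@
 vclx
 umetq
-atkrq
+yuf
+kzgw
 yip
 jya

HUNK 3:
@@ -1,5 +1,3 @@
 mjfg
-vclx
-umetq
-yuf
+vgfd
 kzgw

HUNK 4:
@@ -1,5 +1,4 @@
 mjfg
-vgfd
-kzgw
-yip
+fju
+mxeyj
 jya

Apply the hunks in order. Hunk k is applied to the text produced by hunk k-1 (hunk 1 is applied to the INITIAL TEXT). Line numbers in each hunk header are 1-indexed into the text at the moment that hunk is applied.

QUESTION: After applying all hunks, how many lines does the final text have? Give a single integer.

Answer: 5

Derivation:
Hunk 1: at line 5 remove [ngkbd] add [jya] -> 7 lines: mjfg vclx umetq atkrq yip jya lgq
Hunk 2: at line 2 remove [atkrq] add [yuf,kzgw] -> 8 lines: mjfg vclx umetq yuf kzgw yip jya lgq
Hunk 3: at line 1 remove [vclx,umetq,yuf] add [vgfd] -> 6 lines: mjfg vgfd kzgw yip jya lgq
Hunk 4: at line 1 remove [vgfd,kzgw,yip] add [fju,mxeyj] -> 5 lines: mjfg fju mxeyj jya lgq
Final line count: 5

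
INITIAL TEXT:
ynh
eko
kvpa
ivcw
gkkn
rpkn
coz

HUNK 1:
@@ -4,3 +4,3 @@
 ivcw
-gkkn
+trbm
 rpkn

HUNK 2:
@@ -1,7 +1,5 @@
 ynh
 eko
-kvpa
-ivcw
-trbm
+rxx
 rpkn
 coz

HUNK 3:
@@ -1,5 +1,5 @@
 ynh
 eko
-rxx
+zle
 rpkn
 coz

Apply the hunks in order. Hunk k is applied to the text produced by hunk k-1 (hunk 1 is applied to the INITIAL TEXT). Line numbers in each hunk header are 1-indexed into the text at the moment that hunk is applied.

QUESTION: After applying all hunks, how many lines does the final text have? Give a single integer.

Answer: 5

Derivation:
Hunk 1: at line 4 remove [gkkn] add [trbm] -> 7 lines: ynh eko kvpa ivcw trbm rpkn coz
Hunk 2: at line 1 remove [kvpa,ivcw,trbm] add [rxx] -> 5 lines: ynh eko rxx rpkn coz
Hunk 3: at line 1 remove [rxx] add [zle] -> 5 lines: ynh eko zle rpkn coz
Final line count: 5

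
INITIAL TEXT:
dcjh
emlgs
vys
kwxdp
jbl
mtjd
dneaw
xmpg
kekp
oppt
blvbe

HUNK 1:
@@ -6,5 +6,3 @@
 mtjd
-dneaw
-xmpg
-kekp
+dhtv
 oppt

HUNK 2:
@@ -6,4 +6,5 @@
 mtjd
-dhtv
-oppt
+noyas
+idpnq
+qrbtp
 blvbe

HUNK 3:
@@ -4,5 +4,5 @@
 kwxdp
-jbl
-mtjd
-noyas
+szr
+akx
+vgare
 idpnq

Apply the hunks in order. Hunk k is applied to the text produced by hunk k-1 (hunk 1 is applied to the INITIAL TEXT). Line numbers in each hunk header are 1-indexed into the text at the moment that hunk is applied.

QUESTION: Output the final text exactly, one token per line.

Answer: dcjh
emlgs
vys
kwxdp
szr
akx
vgare
idpnq
qrbtp
blvbe

Derivation:
Hunk 1: at line 6 remove [dneaw,xmpg,kekp] add [dhtv] -> 9 lines: dcjh emlgs vys kwxdp jbl mtjd dhtv oppt blvbe
Hunk 2: at line 6 remove [dhtv,oppt] add [noyas,idpnq,qrbtp] -> 10 lines: dcjh emlgs vys kwxdp jbl mtjd noyas idpnq qrbtp blvbe
Hunk 3: at line 4 remove [jbl,mtjd,noyas] add [szr,akx,vgare] -> 10 lines: dcjh emlgs vys kwxdp szr akx vgare idpnq qrbtp blvbe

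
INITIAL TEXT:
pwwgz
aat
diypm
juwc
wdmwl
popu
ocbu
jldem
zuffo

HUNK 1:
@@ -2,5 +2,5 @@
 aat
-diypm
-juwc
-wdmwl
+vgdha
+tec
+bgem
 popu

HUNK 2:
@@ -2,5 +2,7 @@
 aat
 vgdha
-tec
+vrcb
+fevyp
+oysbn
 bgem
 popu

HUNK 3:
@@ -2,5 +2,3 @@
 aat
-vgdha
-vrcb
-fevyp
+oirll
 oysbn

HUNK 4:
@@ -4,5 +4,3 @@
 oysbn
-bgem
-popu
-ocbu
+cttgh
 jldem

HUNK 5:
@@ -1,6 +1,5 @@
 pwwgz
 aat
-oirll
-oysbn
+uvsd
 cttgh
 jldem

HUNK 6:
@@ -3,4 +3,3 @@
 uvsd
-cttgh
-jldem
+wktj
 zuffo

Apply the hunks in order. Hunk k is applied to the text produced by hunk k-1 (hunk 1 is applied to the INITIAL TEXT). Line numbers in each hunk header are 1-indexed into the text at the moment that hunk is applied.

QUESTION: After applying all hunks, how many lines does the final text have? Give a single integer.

Hunk 1: at line 2 remove [diypm,juwc,wdmwl] add [vgdha,tec,bgem] -> 9 lines: pwwgz aat vgdha tec bgem popu ocbu jldem zuffo
Hunk 2: at line 2 remove [tec] add [vrcb,fevyp,oysbn] -> 11 lines: pwwgz aat vgdha vrcb fevyp oysbn bgem popu ocbu jldem zuffo
Hunk 3: at line 2 remove [vgdha,vrcb,fevyp] add [oirll] -> 9 lines: pwwgz aat oirll oysbn bgem popu ocbu jldem zuffo
Hunk 4: at line 4 remove [bgem,popu,ocbu] add [cttgh] -> 7 lines: pwwgz aat oirll oysbn cttgh jldem zuffo
Hunk 5: at line 1 remove [oirll,oysbn] add [uvsd] -> 6 lines: pwwgz aat uvsd cttgh jldem zuffo
Hunk 6: at line 3 remove [cttgh,jldem] add [wktj] -> 5 lines: pwwgz aat uvsd wktj zuffo
Final line count: 5

Answer: 5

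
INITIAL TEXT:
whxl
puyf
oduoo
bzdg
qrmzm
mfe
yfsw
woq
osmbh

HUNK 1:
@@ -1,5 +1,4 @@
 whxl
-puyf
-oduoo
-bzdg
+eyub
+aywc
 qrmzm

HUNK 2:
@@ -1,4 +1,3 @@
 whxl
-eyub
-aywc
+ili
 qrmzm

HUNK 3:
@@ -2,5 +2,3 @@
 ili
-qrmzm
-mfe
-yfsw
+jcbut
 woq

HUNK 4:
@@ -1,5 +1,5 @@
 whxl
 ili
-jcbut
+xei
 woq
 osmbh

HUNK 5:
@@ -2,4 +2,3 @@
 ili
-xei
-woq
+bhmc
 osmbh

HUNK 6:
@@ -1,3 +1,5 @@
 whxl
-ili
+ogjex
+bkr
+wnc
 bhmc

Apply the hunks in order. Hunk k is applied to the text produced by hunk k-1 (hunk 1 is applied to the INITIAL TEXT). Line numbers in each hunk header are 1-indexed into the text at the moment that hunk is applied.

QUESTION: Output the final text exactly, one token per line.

Answer: whxl
ogjex
bkr
wnc
bhmc
osmbh

Derivation:
Hunk 1: at line 1 remove [puyf,oduoo,bzdg] add [eyub,aywc] -> 8 lines: whxl eyub aywc qrmzm mfe yfsw woq osmbh
Hunk 2: at line 1 remove [eyub,aywc] add [ili] -> 7 lines: whxl ili qrmzm mfe yfsw woq osmbh
Hunk 3: at line 2 remove [qrmzm,mfe,yfsw] add [jcbut] -> 5 lines: whxl ili jcbut woq osmbh
Hunk 4: at line 1 remove [jcbut] add [xei] -> 5 lines: whxl ili xei woq osmbh
Hunk 5: at line 2 remove [xei,woq] add [bhmc] -> 4 lines: whxl ili bhmc osmbh
Hunk 6: at line 1 remove [ili] add [ogjex,bkr,wnc] -> 6 lines: whxl ogjex bkr wnc bhmc osmbh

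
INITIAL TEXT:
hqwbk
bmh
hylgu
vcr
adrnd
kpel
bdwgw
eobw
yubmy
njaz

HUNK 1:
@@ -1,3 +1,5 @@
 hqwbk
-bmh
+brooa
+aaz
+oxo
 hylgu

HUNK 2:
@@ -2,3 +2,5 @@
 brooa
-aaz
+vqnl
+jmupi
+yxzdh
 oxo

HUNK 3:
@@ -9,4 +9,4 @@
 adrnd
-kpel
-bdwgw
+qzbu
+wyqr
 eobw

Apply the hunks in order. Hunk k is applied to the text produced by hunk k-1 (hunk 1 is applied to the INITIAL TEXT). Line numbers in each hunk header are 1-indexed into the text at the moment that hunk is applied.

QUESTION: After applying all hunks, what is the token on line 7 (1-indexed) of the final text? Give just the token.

Hunk 1: at line 1 remove [bmh] add [brooa,aaz,oxo] -> 12 lines: hqwbk brooa aaz oxo hylgu vcr adrnd kpel bdwgw eobw yubmy njaz
Hunk 2: at line 2 remove [aaz] add [vqnl,jmupi,yxzdh] -> 14 lines: hqwbk brooa vqnl jmupi yxzdh oxo hylgu vcr adrnd kpel bdwgw eobw yubmy njaz
Hunk 3: at line 9 remove [kpel,bdwgw] add [qzbu,wyqr] -> 14 lines: hqwbk brooa vqnl jmupi yxzdh oxo hylgu vcr adrnd qzbu wyqr eobw yubmy njaz
Final line 7: hylgu

Answer: hylgu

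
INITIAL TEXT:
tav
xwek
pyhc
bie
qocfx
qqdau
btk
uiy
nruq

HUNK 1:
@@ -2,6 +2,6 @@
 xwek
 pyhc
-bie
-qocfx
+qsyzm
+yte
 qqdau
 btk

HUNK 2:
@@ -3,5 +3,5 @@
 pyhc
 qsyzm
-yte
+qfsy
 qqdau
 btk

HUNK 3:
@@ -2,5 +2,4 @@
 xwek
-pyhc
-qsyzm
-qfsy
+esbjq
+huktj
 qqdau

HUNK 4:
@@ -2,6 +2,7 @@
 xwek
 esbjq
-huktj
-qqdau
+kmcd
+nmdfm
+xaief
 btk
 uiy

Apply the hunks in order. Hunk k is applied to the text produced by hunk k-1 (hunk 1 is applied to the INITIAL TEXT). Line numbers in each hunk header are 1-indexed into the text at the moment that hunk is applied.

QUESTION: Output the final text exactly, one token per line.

Answer: tav
xwek
esbjq
kmcd
nmdfm
xaief
btk
uiy
nruq

Derivation:
Hunk 1: at line 2 remove [bie,qocfx] add [qsyzm,yte] -> 9 lines: tav xwek pyhc qsyzm yte qqdau btk uiy nruq
Hunk 2: at line 3 remove [yte] add [qfsy] -> 9 lines: tav xwek pyhc qsyzm qfsy qqdau btk uiy nruq
Hunk 3: at line 2 remove [pyhc,qsyzm,qfsy] add [esbjq,huktj] -> 8 lines: tav xwek esbjq huktj qqdau btk uiy nruq
Hunk 4: at line 2 remove [huktj,qqdau] add [kmcd,nmdfm,xaief] -> 9 lines: tav xwek esbjq kmcd nmdfm xaief btk uiy nruq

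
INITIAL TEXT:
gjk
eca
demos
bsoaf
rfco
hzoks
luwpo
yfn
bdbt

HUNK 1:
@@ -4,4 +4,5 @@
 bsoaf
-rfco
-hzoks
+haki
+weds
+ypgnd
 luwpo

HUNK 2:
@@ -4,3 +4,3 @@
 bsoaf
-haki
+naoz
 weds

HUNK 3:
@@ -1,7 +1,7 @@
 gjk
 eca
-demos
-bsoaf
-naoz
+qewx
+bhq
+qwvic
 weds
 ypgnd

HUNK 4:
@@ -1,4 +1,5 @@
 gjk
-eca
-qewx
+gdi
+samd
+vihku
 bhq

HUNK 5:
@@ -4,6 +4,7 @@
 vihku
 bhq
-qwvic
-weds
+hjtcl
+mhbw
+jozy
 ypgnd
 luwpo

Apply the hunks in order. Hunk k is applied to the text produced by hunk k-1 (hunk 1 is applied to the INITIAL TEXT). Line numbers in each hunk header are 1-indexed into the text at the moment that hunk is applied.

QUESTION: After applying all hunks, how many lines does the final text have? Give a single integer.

Answer: 12

Derivation:
Hunk 1: at line 4 remove [rfco,hzoks] add [haki,weds,ypgnd] -> 10 lines: gjk eca demos bsoaf haki weds ypgnd luwpo yfn bdbt
Hunk 2: at line 4 remove [haki] add [naoz] -> 10 lines: gjk eca demos bsoaf naoz weds ypgnd luwpo yfn bdbt
Hunk 3: at line 1 remove [demos,bsoaf,naoz] add [qewx,bhq,qwvic] -> 10 lines: gjk eca qewx bhq qwvic weds ypgnd luwpo yfn bdbt
Hunk 4: at line 1 remove [eca,qewx] add [gdi,samd,vihku] -> 11 lines: gjk gdi samd vihku bhq qwvic weds ypgnd luwpo yfn bdbt
Hunk 5: at line 4 remove [qwvic,weds] add [hjtcl,mhbw,jozy] -> 12 lines: gjk gdi samd vihku bhq hjtcl mhbw jozy ypgnd luwpo yfn bdbt
Final line count: 12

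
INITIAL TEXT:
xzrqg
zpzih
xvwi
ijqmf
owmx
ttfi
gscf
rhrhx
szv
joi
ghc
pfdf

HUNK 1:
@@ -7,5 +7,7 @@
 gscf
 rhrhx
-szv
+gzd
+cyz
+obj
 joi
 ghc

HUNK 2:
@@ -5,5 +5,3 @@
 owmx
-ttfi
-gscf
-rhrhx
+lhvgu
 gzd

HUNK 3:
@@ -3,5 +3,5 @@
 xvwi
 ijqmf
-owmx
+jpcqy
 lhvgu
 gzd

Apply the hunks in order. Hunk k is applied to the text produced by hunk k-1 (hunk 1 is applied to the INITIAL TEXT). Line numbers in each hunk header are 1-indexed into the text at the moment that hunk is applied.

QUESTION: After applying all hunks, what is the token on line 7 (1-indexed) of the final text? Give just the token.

Hunk 1: at line 7 remove [szv] add [gzd,cyz,obj] -> 14 lines: xzrqg zpzih xvwi ijqmf owmx ttfi gscf rhrhx gzd cyz obj joi ghc pfdf
Hunk 2: at line 5 remove [ttfi,gscf,rhrhx] add [lhvgu] -> 12 lines: xzrqg zpzih xvwi ijqmf owmx lhvgu gzd cyz obj joi ghc pfdf
Hunk 3: at line 3 remove [owmx] add [jpcqy] -> 12 lines: xzrqg zpzih xvwi ijqmf jpcqy lhvgu gzd cyz obj joi ghc pfdf
Final line 7: gzd

Answer: gzd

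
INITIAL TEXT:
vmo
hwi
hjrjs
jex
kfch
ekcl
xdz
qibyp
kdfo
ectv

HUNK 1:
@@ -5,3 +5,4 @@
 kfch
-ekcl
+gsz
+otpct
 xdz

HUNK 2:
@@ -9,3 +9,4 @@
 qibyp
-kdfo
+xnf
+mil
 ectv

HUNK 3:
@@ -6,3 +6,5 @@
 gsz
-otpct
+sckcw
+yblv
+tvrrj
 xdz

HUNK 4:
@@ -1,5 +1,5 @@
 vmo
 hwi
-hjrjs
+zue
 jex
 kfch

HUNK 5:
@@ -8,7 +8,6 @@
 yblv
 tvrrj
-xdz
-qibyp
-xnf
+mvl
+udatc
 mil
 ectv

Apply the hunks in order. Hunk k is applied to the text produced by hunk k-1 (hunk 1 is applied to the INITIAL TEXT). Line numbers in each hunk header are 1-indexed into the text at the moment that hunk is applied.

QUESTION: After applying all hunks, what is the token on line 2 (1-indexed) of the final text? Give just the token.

Hunk 1: at line 5 remove [ekcl] add [gsz,otpct] -> 11 lines: vmo hwi hjrjs jex kfch gsz otpct xdz qibyp kdfo ectv
Hunk 2: at line 9 remove [kdfo] add [xnf,mil] -> 12 lines: vmo hwi hjrjs jex kfch gsz otpct xdz qibyp xnf mil ectv
Hunk 3: at line 6 remove [otpct] add [sckcw,yblv,tvrrj] -> 14 lines: vmo hwi hjrjs jex kfch gsz sckcw yblv tvrrj xdz qibyp xnf mil ectv
Hunk 4: at line 1 remove [hjrjs] add [zue] -> 14 lines: vmo hwi zue jex kfch gsz sckcw yblv tvrrj xdz qibyp xnf mil ectv
Hunk 5: at line 8 remove [xdz,qibyp,xnf] add [mvl,udatc] -> 13 lines: vmo hwi zue jex kfch gsz sckcw yblv tvrrj mvl udatc mil ectv
Final line 2: hwi

Answer: hwi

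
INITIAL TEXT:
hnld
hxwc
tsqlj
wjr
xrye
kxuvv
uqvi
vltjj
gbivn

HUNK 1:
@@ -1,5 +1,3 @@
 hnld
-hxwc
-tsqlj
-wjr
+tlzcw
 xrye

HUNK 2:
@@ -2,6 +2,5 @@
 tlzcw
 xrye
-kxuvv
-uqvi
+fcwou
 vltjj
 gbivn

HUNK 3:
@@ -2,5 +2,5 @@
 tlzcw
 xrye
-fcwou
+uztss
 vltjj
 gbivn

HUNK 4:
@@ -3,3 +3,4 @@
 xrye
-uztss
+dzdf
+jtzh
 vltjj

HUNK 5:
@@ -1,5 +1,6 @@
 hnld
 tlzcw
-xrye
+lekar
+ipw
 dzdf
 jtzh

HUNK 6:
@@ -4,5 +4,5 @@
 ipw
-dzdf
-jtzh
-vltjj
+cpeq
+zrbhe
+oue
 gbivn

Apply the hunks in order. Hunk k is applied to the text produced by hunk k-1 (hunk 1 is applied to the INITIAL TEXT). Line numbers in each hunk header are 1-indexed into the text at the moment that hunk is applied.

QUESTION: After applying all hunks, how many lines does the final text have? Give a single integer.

Hunk 1: at line 1 remove [hxwc,tsqlj,wjr] add [tlzcw] -> 7 lines: hnld tlzcw xrye kxuvv uqvi vltjj gbivn
Hunk 2: at line 2 remove [kxuvv,uqvi] add [fcwou] -> 6 lines: hnld tlzcw xrye fcwou vltjj gbivn
Hunk 3: at line 2 remove [fcwou] add [uztss] -> 6 lines: hnld tlzcw xrye uztss vltjj gbivn
Hunk 4: at line 3 remove [uztss] add [dzdf,jtzh] -> 7 lines: hnld tlzcw xrye dzdf jtzh vltjj gbivn
Hunk 5: at line 1 remove [xrye] add [lekar,ipw] -> 8 lines: hnld tlzcw lekar ipw dzdf jtzh vltjj gbivn
Hunk 6: at line 4 remove [dzdf,jtzh,vltjj] add [cpeq,zrbhe,oue] -> 8 lines: hnld tlzcw lekar ipw cpeq zrbhe oue gbivn
Final line count: 8

Answer: 8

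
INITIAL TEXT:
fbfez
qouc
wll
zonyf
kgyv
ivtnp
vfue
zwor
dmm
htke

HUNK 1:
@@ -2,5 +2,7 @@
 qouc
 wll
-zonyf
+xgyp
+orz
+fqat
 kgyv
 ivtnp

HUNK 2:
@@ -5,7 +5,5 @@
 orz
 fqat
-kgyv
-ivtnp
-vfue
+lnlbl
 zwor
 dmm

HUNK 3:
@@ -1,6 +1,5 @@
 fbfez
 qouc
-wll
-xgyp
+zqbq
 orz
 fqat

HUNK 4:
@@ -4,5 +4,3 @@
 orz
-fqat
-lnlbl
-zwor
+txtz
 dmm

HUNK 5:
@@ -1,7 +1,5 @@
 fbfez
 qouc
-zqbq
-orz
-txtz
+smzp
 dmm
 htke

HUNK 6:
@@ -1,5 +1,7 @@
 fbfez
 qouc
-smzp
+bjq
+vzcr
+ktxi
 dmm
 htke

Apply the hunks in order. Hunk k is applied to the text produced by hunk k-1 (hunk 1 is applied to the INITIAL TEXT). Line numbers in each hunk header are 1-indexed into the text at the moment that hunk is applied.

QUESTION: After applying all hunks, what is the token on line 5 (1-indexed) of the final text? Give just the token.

Hunk 1: at line 2 remove [zonyf] add [xgyp,orz,fqat] -> 12 lines: fbfez qouc wll xgyp orz fqat kgyv ivtnp vfue zwor dmm htke
Hunk 2: at line 5 remove [kgyv,ivtnp,vfue] add [lnlbl] -> 10 lines: fbfez qouc wll xgyp orz fqat lnlbl zwor dmm htke
Hunk 3: at line 1 remove [wll,xgyp] add [zqbq] -> 9 lines: fbfez qouc zqbq orz fqat lnlbl zwor dmm htke
Hunk 4: at line 4 remove [fqat,lnlbl,zwor] add [txtz] -> 7 lines: fbfez qouc zqbq orz txtz dmm htke
Hunk 5: at line 1 remove [zqbq,orz,txtz] add [smzp] -> 5 lines: fbfez qouc smzp dmm htke
Hunk 6: at line 1 remove [smzp] add [bjq,vzcr,ktxi] -> 7 lines: fbfez qouc bjq vzcr ktxi dmm htke
Final line 5: ktxi

Answer: ktxi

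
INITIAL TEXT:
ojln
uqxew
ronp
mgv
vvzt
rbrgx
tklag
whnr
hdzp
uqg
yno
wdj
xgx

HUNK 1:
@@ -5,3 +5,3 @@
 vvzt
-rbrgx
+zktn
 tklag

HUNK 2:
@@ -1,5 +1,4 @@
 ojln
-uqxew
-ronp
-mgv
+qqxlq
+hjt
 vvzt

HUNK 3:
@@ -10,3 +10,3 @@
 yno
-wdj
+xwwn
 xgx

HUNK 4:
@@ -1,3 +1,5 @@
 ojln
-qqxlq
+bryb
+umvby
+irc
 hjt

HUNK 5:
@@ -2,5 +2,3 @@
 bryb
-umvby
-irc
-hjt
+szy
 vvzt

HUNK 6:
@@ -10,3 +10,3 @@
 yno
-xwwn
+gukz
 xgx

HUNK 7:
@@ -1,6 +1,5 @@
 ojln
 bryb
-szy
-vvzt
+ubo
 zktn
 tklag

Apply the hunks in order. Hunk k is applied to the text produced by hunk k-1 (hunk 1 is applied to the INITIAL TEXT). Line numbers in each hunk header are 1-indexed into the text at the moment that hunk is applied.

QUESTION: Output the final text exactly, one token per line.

Answer: ojln
bryb
ubo
zktn
tklag
whnr
hdzp
uqg
yno
gukz
xgx

Derivation:
Hunk 1: at line 5 remove [rbrgx] add [zktn] -> 13 lines: ojln uqxew ronp mgv vvzt zktn tklag whnr hdzp uqg yno wdj xgx
Hunk 2: at line 1 remove [uqxew,ronp,mgv] add [qqxlq,hjt] -> 12 lines: ojln qqxlq hjt vvzt zktn tklag whnr hdzp uqg yno wdj xgx
Hunk 3: at line 10 remove [wdj] add [xwwn] -> 12 lines: ojln qqxlq hjt vvzt zktn tklag whnr hdzp uqg yno xwwn xgx
Hunk 4: at line 1 remove [qqxlq] add [bryb,umvby,irc] -> 14 lines: ojln bryb umvby irc hjt vvzt zktn tklag whnr hdzp uqg yno xwwn xgx
Hunk 5: at line 2 remove [umvby,irc,hjt] add [szy] -> 12 lines: ojln bryb szy vvzt zktn tklag whnr hdzp uqg yno xwwn xgx
Hunk 6: at line 10 remove [xwwn] add [gukz] -> 12 lines: ojln bryb szy vvzt zktn tklag whnr hdzp uqg yno gukz xgx
Hunk 7: at line 1 remove [szy,vvzt] add [ubo] -> 11 lines: ojln bryb ubo zktn tklag whnr hdzp uqg yno gukz xgx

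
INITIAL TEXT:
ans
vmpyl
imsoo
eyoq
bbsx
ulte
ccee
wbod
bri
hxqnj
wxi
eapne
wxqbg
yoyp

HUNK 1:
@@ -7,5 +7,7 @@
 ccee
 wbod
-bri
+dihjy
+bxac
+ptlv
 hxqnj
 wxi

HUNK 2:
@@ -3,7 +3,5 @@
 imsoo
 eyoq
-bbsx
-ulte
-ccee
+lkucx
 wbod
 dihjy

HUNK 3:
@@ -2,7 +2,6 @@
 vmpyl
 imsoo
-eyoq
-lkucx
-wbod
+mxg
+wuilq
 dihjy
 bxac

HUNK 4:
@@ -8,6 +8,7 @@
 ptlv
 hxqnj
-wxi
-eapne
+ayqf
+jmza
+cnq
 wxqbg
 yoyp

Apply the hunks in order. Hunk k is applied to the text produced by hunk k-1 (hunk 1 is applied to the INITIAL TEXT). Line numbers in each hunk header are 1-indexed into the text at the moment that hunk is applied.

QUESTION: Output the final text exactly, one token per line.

Answer: ans
vmpyl
imsoo
mxg
wuilq
dihjy
bxac
ptlv
hxqnj
ayqf
jmza
cnq
wxqbg
yoyp

Derivation:
Hunk 1: at line 7 remove [bri] add [dihjy,bxac,ptlv] -> 16 lines: ans vmpyl imsoo eyoq bbsx ulte ccee wbod dihjy bxac ptlv hxqnj wxi eapne wxqbg yoyp
Hunk 2: at line 3 remove [bbsx,ulte,ccee] add [lkucx] -> 14 lines: ans vmpyl imsoo eyoq lkucx wbod dihjy bxac ptlv hxqnj wxi eapne wxqbg yoyp
Hunk 3: at line 2 remove [eyoq,lkucx,wbod] add [mxg,wuilq] -> 13 lines: ans vmpyl imsoo mxg wuilq dihjy bxac ptlv hxqnj wxi eapne wxqbg yoyp
Hunk 4: at line 8 remove [wxi,eapne] add [ayqf,jmza,cnq] -> 14 lines: ans vmpyl imsoo mxg wuilq dihjy bxac ptlv hxqnj ayqf jmza cnq wxqbg yoyp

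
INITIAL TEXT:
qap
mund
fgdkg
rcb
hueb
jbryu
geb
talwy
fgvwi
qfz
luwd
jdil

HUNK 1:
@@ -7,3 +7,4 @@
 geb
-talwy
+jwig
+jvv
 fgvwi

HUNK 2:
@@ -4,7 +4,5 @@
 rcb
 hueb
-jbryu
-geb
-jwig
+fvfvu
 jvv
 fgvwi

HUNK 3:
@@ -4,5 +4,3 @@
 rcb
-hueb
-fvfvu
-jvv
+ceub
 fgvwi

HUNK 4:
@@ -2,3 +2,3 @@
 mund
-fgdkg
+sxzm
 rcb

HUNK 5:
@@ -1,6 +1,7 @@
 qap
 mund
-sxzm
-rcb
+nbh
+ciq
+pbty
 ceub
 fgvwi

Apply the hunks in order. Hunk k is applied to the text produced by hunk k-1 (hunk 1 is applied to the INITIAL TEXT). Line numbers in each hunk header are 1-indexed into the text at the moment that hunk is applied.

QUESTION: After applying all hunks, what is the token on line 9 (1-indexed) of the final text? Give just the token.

Hunk 1: at line 7 remove [talwy] add [jwig,jvv] -> 13 lines: qap mund fgdkg rcb hueb jbryu geb jwig jvv fgvwi qfz luwd jdil
Hunk 2: at line 4 remove [jbryu,geb,jwig] add [fvfvu] -> 11 lines: qap mund fgdkg rcb hueb fvfvu jvv fgvwi qfz luwd jdil
Hunk 3: at line 4 remove [hueb,fvfvu,jvv] add [ceub] -> 9 lines: qap mund fgdkg rcb ceub fgvwi qfz luwd jdil
Hunk 4: at line 2 remove [fgdkg] add [sxzm] -> 9 lines: qap mund sxzm rcb ceub fgvwi qfz luwd jdil
Hunk 5: at line 1 remove [sxzm,rcb] add [nbh,ciq,pbty] -> 10 lines: qap mund nbh ciq pbty ceub fgvwi qfz luwd jdil
Final line 9: luwd

Answer: luwd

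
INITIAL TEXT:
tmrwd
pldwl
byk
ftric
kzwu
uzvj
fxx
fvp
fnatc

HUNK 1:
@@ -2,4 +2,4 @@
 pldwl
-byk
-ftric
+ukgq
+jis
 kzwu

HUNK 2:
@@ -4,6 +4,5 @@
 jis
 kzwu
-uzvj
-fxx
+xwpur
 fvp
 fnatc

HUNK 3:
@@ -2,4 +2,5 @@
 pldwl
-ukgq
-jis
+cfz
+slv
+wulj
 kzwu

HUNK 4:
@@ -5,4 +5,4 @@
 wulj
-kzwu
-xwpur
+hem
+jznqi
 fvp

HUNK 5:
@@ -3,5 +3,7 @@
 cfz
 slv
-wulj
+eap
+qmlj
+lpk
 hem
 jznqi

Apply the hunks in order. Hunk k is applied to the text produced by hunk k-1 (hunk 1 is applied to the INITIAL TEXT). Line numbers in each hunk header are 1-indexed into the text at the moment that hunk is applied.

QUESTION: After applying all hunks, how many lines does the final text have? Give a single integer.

Hunk 1: at line 2 remove [byk,ftric] add [ukgq,jis] -> 9 lines: tmrwd pldwl ukgq jis kzwu uzvj fxx fvp fnatc
Hunk 2: at line 4 remove [uzvj,fxx] add [xwpur] -> 8 lines: tmrwd pldwl ukgq jis kzwu xwpur fvp fnatc
Hunk 3: at line 2 remove [ukgq,jis] add [cfz,slv,wulj] -> 9 lines: tmrwd pldwl cfz slv wulj kzwu xwpur fvp fnatc
Hunk 4: at line 5 remove [kzwu,xwpur] add [hem,jznqi] -> 9 lines: tmrwd pldwl cfz slv wulj hem jznqi fvp fnatc
Hunk 5: at line 3 remove [wulj] add [eap,qmlj,lpk] -> 11 lines: tmrwd pldwl cfz slv eap qmlj lpk hem jznqi fvp fnatc
Final line count: 11

Answer: 11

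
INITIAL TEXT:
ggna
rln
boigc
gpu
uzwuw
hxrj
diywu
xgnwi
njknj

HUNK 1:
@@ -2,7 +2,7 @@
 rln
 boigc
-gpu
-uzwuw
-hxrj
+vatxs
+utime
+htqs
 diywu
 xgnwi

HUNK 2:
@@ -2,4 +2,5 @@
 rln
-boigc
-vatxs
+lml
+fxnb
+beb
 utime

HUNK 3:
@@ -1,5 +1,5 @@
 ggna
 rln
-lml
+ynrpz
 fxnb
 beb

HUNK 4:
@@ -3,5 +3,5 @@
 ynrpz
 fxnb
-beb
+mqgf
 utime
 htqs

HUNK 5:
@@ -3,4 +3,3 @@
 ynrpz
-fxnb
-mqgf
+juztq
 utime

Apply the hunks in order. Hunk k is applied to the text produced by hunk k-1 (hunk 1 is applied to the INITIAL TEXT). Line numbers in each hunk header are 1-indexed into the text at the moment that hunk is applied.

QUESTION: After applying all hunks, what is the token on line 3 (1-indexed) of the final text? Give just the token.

Hunk 1: at line 2 remove [gpu,uzwuw,hxrj] add [vatxs,utime,htqs] -> 9 lines: ggna rln boigc vatxs utime htqs diywu xgnwi njknj
Hunk 2: at line 2 remove [boigc,vatxs] add [lml,fxnb,beb] -> 10 lines: ggna rln lml fxnb beb utime htqs diywu xgnwi njknj
Hunk 3: at line 1 remove [lml] add [ynrpz] -> 10 lines: ggna rln ynrpz fxnb beb utime htqs diywu xgnwi njknj
Hunk 4: at line 3 remove [beb] add [mqgf] -> 10 lines: ggna rln ynrpz fxnb mqgf utime htqs diywu xgnwi njknj
Hunk 5: at line 3 remove [fxnb,mqgf] add [juztq] -> 9 lines: ggna rln ynrpz juztq utime htqs diywu xgnwi njknj
Final line 3: ynrpz

Answer: ynrpz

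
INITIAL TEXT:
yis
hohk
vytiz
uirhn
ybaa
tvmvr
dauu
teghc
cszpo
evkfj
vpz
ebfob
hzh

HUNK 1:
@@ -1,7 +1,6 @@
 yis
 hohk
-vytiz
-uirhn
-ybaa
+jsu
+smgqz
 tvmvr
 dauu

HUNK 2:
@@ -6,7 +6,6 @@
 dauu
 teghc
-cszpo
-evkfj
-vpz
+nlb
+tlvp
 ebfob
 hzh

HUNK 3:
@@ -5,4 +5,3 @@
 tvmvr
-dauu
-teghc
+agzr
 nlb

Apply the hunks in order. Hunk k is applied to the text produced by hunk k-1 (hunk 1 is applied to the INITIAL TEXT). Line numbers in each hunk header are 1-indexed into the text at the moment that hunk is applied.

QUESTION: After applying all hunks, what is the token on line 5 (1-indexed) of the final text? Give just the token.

Answer: tvmvr

Derivation:
Hunk 1: at line 1 remove [vytiz,uirhn,ybaa] add [jsu,smgqz] -> 12 lines: yis hohk jsu smgqz tvmvr dauu teghc cszpo evkfj vpz ebfob hzh
Hunk 2: at line 6 remove [cszpo,evkfj,vpz] add [nlb,tlvp] -> 11 lines: yis hohk jsu smgqz tvmvr dauu teghc nlb tlvp ebfob hzh
Hunk 3: at line 5 remove [dauu,teghc] add [agzr] -> 10 lines: yis hohk jsu smgqz tvmvr agzr nlb tlvp ebfob hzh
Final line 5: tvmvr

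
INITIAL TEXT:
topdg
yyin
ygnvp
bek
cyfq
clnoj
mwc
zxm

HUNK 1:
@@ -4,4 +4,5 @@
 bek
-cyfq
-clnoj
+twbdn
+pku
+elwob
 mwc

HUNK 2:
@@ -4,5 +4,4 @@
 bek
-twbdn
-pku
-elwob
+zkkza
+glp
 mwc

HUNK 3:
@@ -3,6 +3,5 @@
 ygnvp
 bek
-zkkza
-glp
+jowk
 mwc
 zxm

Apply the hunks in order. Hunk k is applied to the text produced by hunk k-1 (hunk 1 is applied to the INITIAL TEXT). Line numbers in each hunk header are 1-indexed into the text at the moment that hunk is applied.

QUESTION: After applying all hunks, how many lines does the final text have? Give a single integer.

Answer: 7

Derivation:
Hunk 1: at line 4 remove [cyfq,clnoj] add [twbdn,pku,elwob] -> 9 lines: topdg yyin ygnvp bek twbdn pku elwob mwc zxm
Hunk 2: at line 4 remove [twbdn,pku,elwob] add [zkkza,glp] -> 8 lines: topdg yyin ygnvp bek zkkza glp mwc zxm
Hunk 3: at line 3 remove [zkkza,glp] add [jowk] -> 7 lines: topdg yyin ygnvp bek jowk mwc zxm
Final line count: 7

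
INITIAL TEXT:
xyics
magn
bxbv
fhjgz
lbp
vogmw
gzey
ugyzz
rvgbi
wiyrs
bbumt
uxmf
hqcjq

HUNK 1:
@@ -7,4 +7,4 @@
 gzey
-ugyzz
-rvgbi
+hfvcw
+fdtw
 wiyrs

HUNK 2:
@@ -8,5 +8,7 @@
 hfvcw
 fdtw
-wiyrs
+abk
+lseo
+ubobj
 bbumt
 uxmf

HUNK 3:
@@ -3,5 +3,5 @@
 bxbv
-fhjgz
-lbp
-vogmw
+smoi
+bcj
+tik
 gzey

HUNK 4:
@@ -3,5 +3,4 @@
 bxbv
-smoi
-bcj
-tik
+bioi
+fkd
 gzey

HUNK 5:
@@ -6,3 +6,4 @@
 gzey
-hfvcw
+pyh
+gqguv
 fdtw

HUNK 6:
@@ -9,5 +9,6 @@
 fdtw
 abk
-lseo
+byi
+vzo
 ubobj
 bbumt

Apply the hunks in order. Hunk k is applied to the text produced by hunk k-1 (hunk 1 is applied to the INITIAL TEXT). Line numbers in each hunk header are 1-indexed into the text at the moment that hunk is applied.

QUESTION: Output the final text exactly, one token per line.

Hunk 1: at line 7 remove [ugyzz,rvgbi] add [hfvcw,fdtw] -> 13 lines: xyics magn bxbv fhjgz lbp vogmw gzey hfvcw fdtw wiyrs bbumt uxmf hqcjq
Hunk 2: at line 8 remove [wiyrs] add [abk,lseo,ubobj] -> 15 lines: xyics magn bxbv fhjgz lbp vogmw gzey hfvcw fdtw abk lseo ubobj bbumt uxmf hqcjq
Hunk 3: at line 3 remove [fhjgz,lbp,vogmw] add [smoi,bcj,tik] -> 15 lines: xyics magn bxbv smoi bcj tik gzey hfvcw fdtw abk lseo ubobj bbumt uxmf hqcjq
Hunk 4: at line 3 remove [smoi,bcj,tik] add [bioi,fkd] -> 14 lines: xyics magn bxbv bioi fkd gzey hfvcw fdtw abk lseo ubobj bbumt uxmf hqcjq
Hunk 5: at line 6 remove [hfvcw] add [pyh,gqguv] -> 15 lines: xyics magn bxbv bioi fkd gzey pyh gqguv fdtw abk lseo ubobj bbumt uxmf hqcjq
Hunk 6: at line 9 remove [lseo] add [byi,vzo] -> 16 lines: xyics magn bxbv bioi fkd gzey pyh gqguv fdtw abk byi vzo ubobj bbumt uxmf hqcjq

Answer: xyics
magn
bxbv
bioi
fkd
gzey
pyh
gqguv
fdtw
abk
byi
vzo
ubobj
bbumt
uxmf
hqcjq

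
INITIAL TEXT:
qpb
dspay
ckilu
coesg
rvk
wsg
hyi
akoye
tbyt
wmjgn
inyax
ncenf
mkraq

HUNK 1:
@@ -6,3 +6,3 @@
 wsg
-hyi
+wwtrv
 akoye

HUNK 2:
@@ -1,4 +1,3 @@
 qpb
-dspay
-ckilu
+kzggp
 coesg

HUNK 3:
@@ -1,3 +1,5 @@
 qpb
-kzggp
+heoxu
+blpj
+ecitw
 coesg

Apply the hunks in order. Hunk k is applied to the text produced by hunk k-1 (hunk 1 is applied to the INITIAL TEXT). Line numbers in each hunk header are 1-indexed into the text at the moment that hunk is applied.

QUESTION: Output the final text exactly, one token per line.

Answer: qpb
heoxu
blpj
ecitw
coesg
rvk
wsg
wwtrv
akoye
tbyt
wmjgn
inyax
ncenf
mkraq

Derivation:
Hunk 1: at line 6 remove [hyi] add [wwtrv] -> 13 lines: qpb dspay ckilu coesg rvk wsg wwtrv akoye tbyt wmjgn inyax ncenf mkraq
Hunk 2: at line 1 remove [dspay,ckilu] add [kzggp] -> 12 lines: qpb kzggp coesg rvk wsg wwtrv akoye tbyt wmjgn inyax ncenf mkraq
Hunk 3: at line 1 remove [kzggp] add [heoxu,blpj,ecitw] -> 14 lines: qpb heoxu blpj ecitw coesg rvk wsg wwtrv akoye tbyt wmjgn inyax ncenf mkraq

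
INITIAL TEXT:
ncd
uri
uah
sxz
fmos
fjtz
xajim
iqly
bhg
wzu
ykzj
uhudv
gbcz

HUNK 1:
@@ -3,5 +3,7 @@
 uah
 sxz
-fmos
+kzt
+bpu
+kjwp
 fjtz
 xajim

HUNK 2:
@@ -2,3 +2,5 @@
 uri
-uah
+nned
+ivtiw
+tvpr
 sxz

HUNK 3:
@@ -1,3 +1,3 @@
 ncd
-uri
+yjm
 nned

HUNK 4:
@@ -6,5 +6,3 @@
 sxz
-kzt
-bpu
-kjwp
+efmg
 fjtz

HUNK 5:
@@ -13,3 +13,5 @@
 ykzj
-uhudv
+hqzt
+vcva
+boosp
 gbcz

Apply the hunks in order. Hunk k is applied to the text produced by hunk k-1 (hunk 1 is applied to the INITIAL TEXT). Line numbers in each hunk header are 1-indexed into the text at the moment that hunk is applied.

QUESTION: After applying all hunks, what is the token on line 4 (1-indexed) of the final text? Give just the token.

Answer: ivtiw

Derivation:
Hunk 1: at line 3 remove [fmos] add [kzt,bpu,kjwp] -> 15 lines: ncd uri uah sxz kzt bpu kjwp fjtz xajim iqly bhg wzu ykzj uhudv gbcz
Hunk 2: at line 2 remove [uah] add [nned,ivtiw,tvpr] -> 17 lines: ncd uri nned ivtiw tvpr sxz kzt bpu kjwp fjtz xajim iqly bhg wzu ykzj uhudv gbcz
Hunk 3: at line 1 remove [uri] add [yjm] -> 17 lines: ncd yjm nned ivtiw tvpr sxz kzt bpu kjwp fjtz xajim iqly bhg wzu ykzj uhudv gbcz
Hunk 4: at line 6 remove [kzt,bpu,kjwp] add [efmg] -> 15 lines: ncd yjm nned ivtiw tvpr sxz efmg fjtz xajim iqly bhg wzu ykzj uhudv gbcz
Hunk 5: at line 13 remove [uhudv] add [hqzt,vcva,boosp] -> 17 lines: ncd yjm nned ivtiw tvpr sxz efmg fjtz xajim iqly bhg wzu ykzj hqzt vcva boosp gbcz
Final line 4: ivtiw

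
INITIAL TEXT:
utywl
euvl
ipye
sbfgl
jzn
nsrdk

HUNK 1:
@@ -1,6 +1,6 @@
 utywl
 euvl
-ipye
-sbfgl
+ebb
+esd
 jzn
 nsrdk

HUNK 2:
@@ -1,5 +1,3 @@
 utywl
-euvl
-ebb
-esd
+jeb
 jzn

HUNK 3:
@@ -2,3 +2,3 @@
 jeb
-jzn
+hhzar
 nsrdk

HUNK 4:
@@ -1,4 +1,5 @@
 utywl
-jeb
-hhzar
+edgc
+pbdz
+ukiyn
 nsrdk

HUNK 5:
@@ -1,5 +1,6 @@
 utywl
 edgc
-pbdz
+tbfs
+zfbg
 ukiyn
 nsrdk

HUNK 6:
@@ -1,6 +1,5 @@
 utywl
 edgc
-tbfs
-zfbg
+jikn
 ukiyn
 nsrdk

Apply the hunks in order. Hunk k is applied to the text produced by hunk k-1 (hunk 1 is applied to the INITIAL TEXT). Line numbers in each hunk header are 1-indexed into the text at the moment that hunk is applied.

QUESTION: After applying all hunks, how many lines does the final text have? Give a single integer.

Hunk 1: at line 1 remove [ipye,sbfgl] add [ebb,esd] -> 6 lines: utywl euvl ebb esd jzn nsrdk
Hunk 2: at line 1 remove [euvl,ebb,esd] add [jeb] -> 4 lines: utywl jeb jzn nsrdk
Hunk 3: at line 2 remove [jzn] add [hhzar] -> 4 lines: utywl jeb hhzar nsrdk
Hunk 4: at line 1 remove [jeb,hhzar] add [edgc,pbdz,ukiyn] -> 5 lines: utywl edgc pbdz ukiyn nsrdk
Hunk 5: at line 1 remove [pbdz] add [tbfs,zfbg] -> 6 lines: utywl edgc tbfs zfbg ukiyn nsrdk
Hunk 6: at line 1 remove [tbfs,zfbg] add [jikn] -> 5 lines: utywl edgc jikn ukiyn nsrdk
Final line count: 5

Answer: 5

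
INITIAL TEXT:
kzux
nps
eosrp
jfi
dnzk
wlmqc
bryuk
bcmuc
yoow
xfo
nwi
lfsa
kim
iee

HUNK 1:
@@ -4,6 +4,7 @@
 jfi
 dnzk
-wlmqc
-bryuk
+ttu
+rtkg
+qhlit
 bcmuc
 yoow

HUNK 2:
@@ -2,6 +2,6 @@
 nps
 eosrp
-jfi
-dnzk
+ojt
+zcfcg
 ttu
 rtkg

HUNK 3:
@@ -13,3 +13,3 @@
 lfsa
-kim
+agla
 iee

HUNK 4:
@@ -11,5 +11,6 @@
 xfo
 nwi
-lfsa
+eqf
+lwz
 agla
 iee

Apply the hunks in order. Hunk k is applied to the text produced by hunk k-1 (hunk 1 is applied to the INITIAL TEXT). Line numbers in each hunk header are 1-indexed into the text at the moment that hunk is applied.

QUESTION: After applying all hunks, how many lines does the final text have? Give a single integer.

Answer: 16

Derivation:
Hunk 1: at line 4 remove [wlmqc,bryuk] add [ttu,rtkg,qhlit] -> 15 lines: kzux nps eosrp jfi dnzk ttu rtkg qhlit bcmuc yoow xfo nwi lfsa kim iee
Hunk 2: at line 2 remove [jfi,dnzk] add [ojt,zcfcg] -> 15 lines: kzux nps eosrp ojt zcfcg ttu rtkg qhlit bcmuc yoow xfo nwi lfsa kim iee
Hunk 3: at line 13 remove [kim] add [agla] -> 15 lines: kzux nps eosrp ojt zcfcg ttu rtkg qhlit bcmuc yoow xfo nwi lfsa agla iee
Hunk 4: at line 11 remove [lfsa] add [eqf,lwz] -> 16 lines: kzux nps eosrp ojt zcfcg ttu rtkg qhlit bcmuc yoow xfo nwi eqf lwz agla iee
Final line count: 16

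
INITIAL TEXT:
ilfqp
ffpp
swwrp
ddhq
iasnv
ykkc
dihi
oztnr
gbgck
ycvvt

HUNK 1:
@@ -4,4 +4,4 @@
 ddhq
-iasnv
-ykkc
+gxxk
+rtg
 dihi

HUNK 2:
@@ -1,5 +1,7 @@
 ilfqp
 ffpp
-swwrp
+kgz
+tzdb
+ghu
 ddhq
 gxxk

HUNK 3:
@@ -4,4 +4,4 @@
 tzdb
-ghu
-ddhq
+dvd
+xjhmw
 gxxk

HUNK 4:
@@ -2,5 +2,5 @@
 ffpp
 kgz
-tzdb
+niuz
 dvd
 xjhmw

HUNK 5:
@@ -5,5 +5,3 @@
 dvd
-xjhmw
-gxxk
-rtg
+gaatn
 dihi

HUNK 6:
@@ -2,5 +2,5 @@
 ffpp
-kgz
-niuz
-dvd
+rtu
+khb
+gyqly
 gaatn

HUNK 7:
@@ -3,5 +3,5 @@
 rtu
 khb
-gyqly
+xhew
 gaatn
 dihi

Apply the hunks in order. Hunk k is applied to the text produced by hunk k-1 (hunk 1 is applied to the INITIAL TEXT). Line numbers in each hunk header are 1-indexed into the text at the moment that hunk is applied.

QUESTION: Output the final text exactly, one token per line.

Hunk 1: at line 4 remove [iasnv,ykkc] add [gxxk,rtg] -> 10 lines: ilfqp ffpp swwrp ddhq gxxk rtg dihi oztnr gbgck ycvvt
Hunk 2: at line 1 remove [swwrp] add [kgz,tzdb,ghu] -> 12 lines: ilfqp ffpp kgz tzdb ghu ddhq gxxk rtg dihi oztnr gbgck ycvvt
Hunk 3: at line 4 remove [ghu,ddhq] add [dvd,xjhmw] -> 12 lines: ilfqp ffpp kgz tzdb dvd xjhmw gxxk rtg dihi oztnr gbgck ycvvt
Hunk 4: at line 2 remove [tzdb] add [niuz] -> 12 lines: ilfqp ffpp kgz niuz dvd xjhmw gxxk rtg dihi oztnr gbgck ycvvt
Hunk 5: at line 5 remove [xjhmw,gxxk,rtg] add [gaatn] -> 10 lines: ilfqp ffpp kgz niuz dvd gaatn dihi oztnr gbgck ycvvt
Hunk 6: at line 2 remove [kgz,niuz,dvd] add [rtu,khb,gyqly] -> 10 lines: ilfqp ffpp rtu khb gyqly gaatn dihi oztnr gbgck ycvvt
Hunk 7: at line 3 remove [gyqly] add [xhew] -> 10 lines: ilfqp ffpp rtu khb xhew gaatn dihi oztnr gbgck ycvvt

Answer: ilfqp
ffpp
rtu
khb
xhew
gaatn
dihi
oztnr
gbgck
ycvvt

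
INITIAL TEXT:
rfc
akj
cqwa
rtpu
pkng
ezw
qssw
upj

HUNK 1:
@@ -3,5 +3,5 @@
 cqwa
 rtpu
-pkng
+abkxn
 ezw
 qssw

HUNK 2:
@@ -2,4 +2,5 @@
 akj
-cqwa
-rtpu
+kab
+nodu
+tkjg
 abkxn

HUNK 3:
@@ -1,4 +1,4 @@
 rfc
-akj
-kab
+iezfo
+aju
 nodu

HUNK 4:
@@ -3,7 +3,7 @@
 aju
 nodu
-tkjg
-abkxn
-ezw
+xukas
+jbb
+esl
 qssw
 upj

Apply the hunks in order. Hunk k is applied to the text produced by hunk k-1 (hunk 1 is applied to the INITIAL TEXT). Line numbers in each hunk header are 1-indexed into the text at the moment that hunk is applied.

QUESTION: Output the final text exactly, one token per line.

Answer: rfc
iezfo
aju
nodu
xukas
jbb
esl
qssw
upj

Derivation:
Hunk 1: at line 3 remove [pkng] add [abkxn] -> 8 lines: rfc akj cqwa rtpu abkxn ezw qssw upj
Hunk 2: at line 2 remove [cqwa,rtpu] add [kab,nodu,tkjg] -> 9 lines: rfc akj kab nodu tkjg abkxn ezw qssw upj
Hunk 3: at line 1 remove [akj,kab] add [iezfo,aju] -> 9 lines: rfc iezfo aju nodu tkjg abkxn ezw qssw upj
Hunk 4: at line 3 remove [tkjg,abkxn,ezw] add [xukas,jbb,esl] -> 9 lines: rfc iezfo aju nodu xukas jbb esl qssw upj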